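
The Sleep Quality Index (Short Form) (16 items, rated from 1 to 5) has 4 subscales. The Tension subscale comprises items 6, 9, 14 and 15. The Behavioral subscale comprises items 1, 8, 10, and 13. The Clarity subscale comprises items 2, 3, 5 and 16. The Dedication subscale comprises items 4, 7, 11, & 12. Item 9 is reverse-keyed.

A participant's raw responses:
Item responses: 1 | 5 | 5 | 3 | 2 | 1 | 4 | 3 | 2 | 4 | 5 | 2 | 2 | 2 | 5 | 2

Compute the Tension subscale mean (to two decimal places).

3.00

Tension items: 6, 9, 14, 15.
Of these, item 9 is reverse-keyed; reversed = (1+5) − raw = 6 − raw.
  item 6: 1
  item 9: 6 − 2 = 4
  item 14: 2
  item 15: 5
Sum = 1 + 4 + 2 + 5 = 12
Mean = 12 / 4 = 3.00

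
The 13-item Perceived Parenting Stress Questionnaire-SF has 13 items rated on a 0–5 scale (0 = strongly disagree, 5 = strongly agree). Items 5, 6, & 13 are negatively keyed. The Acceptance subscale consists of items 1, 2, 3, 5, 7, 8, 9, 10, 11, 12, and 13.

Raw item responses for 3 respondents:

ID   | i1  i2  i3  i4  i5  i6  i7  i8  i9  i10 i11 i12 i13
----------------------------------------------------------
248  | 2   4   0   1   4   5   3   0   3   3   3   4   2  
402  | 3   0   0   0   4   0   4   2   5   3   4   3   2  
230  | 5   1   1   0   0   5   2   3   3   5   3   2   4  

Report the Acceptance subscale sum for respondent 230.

31

Respondent 230 raw: 5, 1, 1, 0, 0, 5, 2, 3, 3, 5, 3, 2, 4.
Acceptance items: 1, 2, 3, 5, 7, 8, 9, 10, 11, 12, 13.
Reverse-coded (reverse-coded value = 5 − response):
  item 1: 5
  item 2: 1
  item 3: 1
  item 5: 5 − 0 = 5
  item 7: 2
  item 8: 3
  item 9: 3
  item 10: 5
  item 11: 3
  item 12: 2
  item 13: 5 − 4 = 1
Sum = 5 + 1 + 1 + 5 + 2 + 3 + 3 + 5 + 3 + 2 + 1 = 31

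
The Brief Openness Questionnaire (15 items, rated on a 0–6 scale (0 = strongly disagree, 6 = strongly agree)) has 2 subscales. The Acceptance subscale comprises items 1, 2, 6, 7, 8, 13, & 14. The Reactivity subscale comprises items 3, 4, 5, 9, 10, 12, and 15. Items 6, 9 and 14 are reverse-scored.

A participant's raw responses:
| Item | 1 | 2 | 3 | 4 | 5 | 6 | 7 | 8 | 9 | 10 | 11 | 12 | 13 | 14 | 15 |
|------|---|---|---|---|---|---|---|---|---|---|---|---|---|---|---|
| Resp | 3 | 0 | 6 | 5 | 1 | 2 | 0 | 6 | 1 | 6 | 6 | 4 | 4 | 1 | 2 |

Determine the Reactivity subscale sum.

Reactivity items: 3, 4, 5, 9, 10, 12, 15.
Of these, item 9 is reverse-scored; reversed = (0+6) − raw = 6 − raw.
  item 3: 6
  item 4: 5
  item 5: 1
  item 9: 6 − 1 = 5
  item 10: 6
  item 12: 4
  item 15: 2
Sum = 6 + 5 + 1 + 5 + 6 + 4 + 2 = 29

29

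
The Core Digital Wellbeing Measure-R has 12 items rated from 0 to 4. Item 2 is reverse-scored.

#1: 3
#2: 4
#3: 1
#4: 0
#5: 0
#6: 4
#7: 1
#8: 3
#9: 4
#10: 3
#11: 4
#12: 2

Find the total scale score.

Apply reverse scoring (reversed = (0+4) − raw = 4 − raw):
  item 2: 4 − 4 = 0
After reverse-coding: 3, 0, 1, 0, 0, 4, 1, 3, 4, 3, 4, 2
Total = 3 + 0 + 1 + 0 + 0 + 4 + 1 + 3 + 4 + 3 + 4 + 2 = 25

25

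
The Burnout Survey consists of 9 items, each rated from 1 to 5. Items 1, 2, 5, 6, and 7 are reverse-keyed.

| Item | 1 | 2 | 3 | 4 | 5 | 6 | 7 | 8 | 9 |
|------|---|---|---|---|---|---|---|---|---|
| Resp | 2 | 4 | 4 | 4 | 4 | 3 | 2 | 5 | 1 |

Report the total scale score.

29

Raw sum = 29. Reverse-keyed items: 1, 2, 5, 6, 7; their raw sum = 15.
Each reversal replaces raw with 6 − raw, changing the total by 6 − 2·raw per item.
Total = 29 + 5·6 − 2·15 = 29 + 30 − 30 = 29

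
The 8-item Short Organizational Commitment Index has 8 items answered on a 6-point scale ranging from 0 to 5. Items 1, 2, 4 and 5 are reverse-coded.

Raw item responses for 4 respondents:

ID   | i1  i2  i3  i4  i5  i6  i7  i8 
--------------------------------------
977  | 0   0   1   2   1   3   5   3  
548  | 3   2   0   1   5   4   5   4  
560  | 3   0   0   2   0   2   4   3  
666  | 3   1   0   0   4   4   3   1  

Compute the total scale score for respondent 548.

Respondent 548 raw: 3, 2, 0, 1, 5, 4, 5, 4.
Reverse-coded (on a 0–5 scale, reversed = 5 − raw):
  item 1: 5 − 3 = 2
  item 2: 5 − 2 = 3
  item 3: 0
  item 4: 5 − 1 = 4
  item 5: 5 − 5 = 0
  item 6: 4
  item 7: 5
  item 8: 4
Sum = 2 + 3 + 0 + 4 + 0 + 4 + 5 + 4 = 22

22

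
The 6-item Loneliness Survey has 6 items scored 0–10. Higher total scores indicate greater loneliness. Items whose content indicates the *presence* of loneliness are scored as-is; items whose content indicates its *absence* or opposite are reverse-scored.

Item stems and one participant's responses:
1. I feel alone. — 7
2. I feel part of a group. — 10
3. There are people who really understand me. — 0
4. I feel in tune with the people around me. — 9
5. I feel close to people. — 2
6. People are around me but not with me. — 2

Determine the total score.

28

Items 2, 3, 4, 5 describe the absence/opposite of loneliness → reverse-score.
reverse-coded value = 10 − response.
  item 1: 7
  item 2: 10 − 10 = 0
  item 3: 10 − 0 = 10
  item 4: 10 − 9 = 1
  item 5: 10 − 2 = 8
  item 6: 2
Total = 7 + 0 + 10 + 1 + 8 + 2 = 28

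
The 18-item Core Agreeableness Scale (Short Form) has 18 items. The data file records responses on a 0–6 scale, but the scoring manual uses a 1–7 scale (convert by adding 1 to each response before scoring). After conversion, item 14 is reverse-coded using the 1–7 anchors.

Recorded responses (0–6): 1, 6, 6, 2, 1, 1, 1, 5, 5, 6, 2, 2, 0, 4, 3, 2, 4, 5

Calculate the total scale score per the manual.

Convert to 1–7: 2, 7, 7, 3, 2, 2, 2, 6, 6, 7, 3, 3, 1, 5, 4, 3, 5, 6
Reverse-coded (reverse-coded value = 8 − response):
  item 14: 8 − 5 = 3
Scored: 2, 7, 7, 3, 2, 2, 2, 6, 6, 7, 3, 3, 1, 3, 4, 3, 5, 6
Total = 72

72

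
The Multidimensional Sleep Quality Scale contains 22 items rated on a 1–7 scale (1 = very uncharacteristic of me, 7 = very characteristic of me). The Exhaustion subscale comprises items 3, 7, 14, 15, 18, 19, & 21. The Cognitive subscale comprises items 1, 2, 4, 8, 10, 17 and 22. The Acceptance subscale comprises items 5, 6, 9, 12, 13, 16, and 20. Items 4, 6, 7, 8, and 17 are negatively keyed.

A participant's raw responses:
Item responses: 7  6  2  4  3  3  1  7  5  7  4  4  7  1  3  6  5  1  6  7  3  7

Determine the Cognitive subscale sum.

35

Cognitive items: 1, 2, 4, 8, 10, 17, 22.
Of these, items 4, 8 and 17 are negatively keyed; on a 1–7 scale, reversed = 8 − raw.
  item 1: 7
  item 2: 6
  item 4: 8 − 4 = 4
  item 8: 8 − 7 = 1
  item 10: 7
  item 17: 8 − 5 = 3
  item 22: 7
Sum = 7 + 6 + 4 + 1 + 7 + 3 + 7 = 35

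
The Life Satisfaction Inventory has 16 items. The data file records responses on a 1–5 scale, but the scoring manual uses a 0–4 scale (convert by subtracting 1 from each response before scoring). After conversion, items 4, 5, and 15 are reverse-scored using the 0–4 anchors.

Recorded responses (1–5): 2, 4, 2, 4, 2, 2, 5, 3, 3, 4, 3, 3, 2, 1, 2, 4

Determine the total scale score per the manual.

32

Convert to 0–4: 1, 3, 1, 3, 1, 1, 4, 2, 2, 3, 2, 2, 1, 0, 1, 3
Reverse-coded (reverse-coded value = 4 − response):
  item 4: 4 − 3 = 1
  item 5: 4 − 1 = 3
  item 15: 4 − 1 = 3
Scored: 1, 3, 1, 1, 3, 1, 4, 2, 2, 3, 2, 2, 1, 0, 3, 3
Total = 32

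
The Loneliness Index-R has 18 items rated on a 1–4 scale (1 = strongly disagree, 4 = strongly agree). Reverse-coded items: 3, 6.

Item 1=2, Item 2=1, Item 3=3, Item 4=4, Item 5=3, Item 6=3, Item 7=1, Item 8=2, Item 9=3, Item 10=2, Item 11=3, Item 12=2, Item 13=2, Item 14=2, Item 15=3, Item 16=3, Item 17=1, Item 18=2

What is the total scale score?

40

Reverse-coded items use 5 − raw:
  item 3: 5 − 3 = 2
  item 6: 5 − 3 = 2
Scored items: 2, 1, 2, 4, 3, 2, 1, 2, 3, 2, 3, 2, 2, 2, 3, 3, 1, 2
Total = 2 + 1 + 2 + 4 + 3 + 2 + 1 + 2 + 3 + 2 + 3 + 2 + 2 + 2 + 3 + 3 + 1 + 2 = 40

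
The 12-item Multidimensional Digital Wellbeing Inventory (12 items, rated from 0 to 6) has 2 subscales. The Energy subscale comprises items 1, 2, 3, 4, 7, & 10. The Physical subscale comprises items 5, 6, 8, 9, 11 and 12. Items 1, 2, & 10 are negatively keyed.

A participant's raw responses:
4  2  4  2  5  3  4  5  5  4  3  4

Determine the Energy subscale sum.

18

Energy items: 1, 2, 3, 4, 7, 10.
Of these, items 1, 2, & 10 are negatively keyed; on a 0–6 scale, reversed = 6 − raw.
  item 1: 6 − 4 = 2
  item 2: 6 − 2 = 4
  item 3: 4
  item 4: 2
  item 7: 4
  item 10: 6 − 4 = 2
Sum = 2 + 4 + 4 + 2 + 4 + 2 = 18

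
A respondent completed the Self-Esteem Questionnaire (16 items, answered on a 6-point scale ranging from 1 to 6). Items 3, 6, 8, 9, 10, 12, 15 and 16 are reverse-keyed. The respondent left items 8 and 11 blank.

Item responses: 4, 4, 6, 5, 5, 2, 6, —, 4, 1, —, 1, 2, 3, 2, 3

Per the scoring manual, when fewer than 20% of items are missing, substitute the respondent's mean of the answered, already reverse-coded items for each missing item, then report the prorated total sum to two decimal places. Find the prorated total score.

Reverse-coded (reverse-coded value = 7 − response):
  item 3: 7 − 6 = 1
  item 6: 7 − 2 = 5
  item 9: 7 − 4 = 3
  item 10: 7 − 1 = 6
  item 12: 7 − 1 = 6
  item 15: 7 − 2 = 5
  item 16: 7 − 3 = 4
Completed scored items (14 of 16): 4, 4, 1, 5, 5, 5, 6, 3, 6, 6, 2, 3, 5, 4; sum = 59.
Person mean = 59 / 14 ≈ 4.2143
Prorated total = (59 / 14) × 16 = 67.43 (to 2 dp)

67.43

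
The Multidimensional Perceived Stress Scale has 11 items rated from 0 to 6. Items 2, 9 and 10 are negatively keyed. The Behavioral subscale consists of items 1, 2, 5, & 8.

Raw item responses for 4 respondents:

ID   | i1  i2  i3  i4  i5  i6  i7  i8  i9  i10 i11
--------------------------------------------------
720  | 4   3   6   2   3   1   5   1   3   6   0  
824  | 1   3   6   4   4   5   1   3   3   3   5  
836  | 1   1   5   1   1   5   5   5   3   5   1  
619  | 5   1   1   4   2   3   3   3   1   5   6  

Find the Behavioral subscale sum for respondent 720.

Respondent 720 raw: 4, 3, 6, 2, 3, 1, 5, 1, 3, 6, 0.
Behavioral items: 1, 2, 5, 8.
Reverse-coded (on a 0–6 scale, reversed = 6 − raw):
  item 1: 4
  item 2: 6 − 3 = 3
  item 5: 3
  item 8: 1
Sum = 4 + 3 + 3 + 1 = 11

11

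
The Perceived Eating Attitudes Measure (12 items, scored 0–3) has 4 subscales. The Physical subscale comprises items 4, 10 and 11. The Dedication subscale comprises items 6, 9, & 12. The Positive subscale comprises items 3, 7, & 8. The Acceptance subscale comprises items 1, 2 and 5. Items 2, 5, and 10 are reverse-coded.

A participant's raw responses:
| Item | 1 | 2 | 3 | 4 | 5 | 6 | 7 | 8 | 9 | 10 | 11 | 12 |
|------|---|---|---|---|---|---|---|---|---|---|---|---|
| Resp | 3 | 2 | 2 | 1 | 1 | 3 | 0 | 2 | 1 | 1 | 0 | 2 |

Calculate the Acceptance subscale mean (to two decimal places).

2.00

Acceptance items: 1, 2, 5.
Of these, items 2 and 5 are reverse-coded; reverse-coded value = 3 − response.
  item 1: 3
  item 2: 3 − 2 = 1
  item 5: 3 − 1 = 2
Sum = 3 + 1 + 2 = 6
Mean = 6 / 3 = 2.00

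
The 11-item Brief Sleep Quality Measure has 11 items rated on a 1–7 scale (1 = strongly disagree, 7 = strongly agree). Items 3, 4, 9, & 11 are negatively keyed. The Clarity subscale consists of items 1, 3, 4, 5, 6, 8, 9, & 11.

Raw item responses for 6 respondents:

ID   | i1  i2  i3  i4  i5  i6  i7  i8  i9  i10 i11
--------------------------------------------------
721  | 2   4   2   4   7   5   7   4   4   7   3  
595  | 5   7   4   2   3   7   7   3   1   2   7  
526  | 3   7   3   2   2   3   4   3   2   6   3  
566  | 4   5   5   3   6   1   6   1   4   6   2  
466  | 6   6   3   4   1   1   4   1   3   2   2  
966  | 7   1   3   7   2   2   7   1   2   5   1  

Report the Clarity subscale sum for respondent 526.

Respondent 526 raw: 3, 7, 3, 2, 2, 3, 4, 3, 2, 6, 3.
Clarity items: 1, 3, 4, 5, 6, 8, 9, 11.
Reverse-coded (reverse-coded value = 8 − response):
  item 1: 3
  item 3: 8 − 3 = 5
  item 4: 8 − 2 = 6
  item 5: 2
  item 6: 3
  item 8: 3
  item 9: 8 − 2 = 6
  item 11: 8 − 3 = 5
Sum = 3 + 5 + 6 + 2 + 3 + 3 + 6 + 5 = 33

33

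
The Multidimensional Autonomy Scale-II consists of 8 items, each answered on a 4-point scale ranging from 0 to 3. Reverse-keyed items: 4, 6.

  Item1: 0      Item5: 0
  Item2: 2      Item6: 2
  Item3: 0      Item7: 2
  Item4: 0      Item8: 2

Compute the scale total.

Apply reverse scoring (on a 0–3 scale, reversed = 3 − raw):
  item 4: 3 − 0 = 3
  item 6: 3 − 2 = 1
Scored items: 0, 2, 0, 3, 0, 1, 2, 2
Total = 0 + 2 + 0 + 3 + 0 + 1 + 2 + 2 = 10

10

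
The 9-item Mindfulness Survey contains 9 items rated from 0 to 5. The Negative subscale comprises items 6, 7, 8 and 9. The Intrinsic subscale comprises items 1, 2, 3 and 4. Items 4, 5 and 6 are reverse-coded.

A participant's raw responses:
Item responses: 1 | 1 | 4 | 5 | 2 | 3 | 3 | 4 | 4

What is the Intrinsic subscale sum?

Intrinsic items: 1, 2, 3, 4.
Of these, item 4 is reverse-coded; on a 0–5 scale, reversed = 5 − raw.
  item 1: 1
  item 2: 1
  item 3: 4
  item 4: 5 − 5 = 0
Sum = 1 + 1 + 4 + 0 = 6

6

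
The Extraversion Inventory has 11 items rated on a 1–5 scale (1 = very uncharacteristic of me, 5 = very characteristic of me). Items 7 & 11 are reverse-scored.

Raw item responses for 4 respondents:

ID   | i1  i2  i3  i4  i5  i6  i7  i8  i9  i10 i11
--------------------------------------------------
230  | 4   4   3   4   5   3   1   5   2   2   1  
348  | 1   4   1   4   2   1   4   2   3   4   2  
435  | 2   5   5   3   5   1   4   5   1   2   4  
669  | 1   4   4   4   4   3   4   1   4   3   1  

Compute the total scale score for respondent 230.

42

Respondent 230 raw: 4, 4, 3, 4, 5, 3, 1, 5, 2, 2, 1.
Reverse-coded (on a 1–5 scale, reversed = 6 − raw):
  item 1: 4
  item 2: 4
  item 3: 3
  item 4: 4
  item 5: 5
  item 6: 3
  item 7: 6 − 1 = 5
  item 8: 5
  item 9: 2
  item 10: 2
  item 11: 6 − 1 = 5
Sum = 4 + 4 + 3 + 4 + 5 + 3 + 5 + 5 + 2 + 2 + 5 = 42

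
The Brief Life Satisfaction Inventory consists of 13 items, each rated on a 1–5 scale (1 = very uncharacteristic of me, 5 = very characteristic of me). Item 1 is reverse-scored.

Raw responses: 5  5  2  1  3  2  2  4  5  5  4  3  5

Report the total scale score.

42

Raw sum = 46. Reverse-scored items: 1; their raw sum = 5.
Each reversal replaces raw with 6 − raw, changing the total by 6 − 2·raw per item.
Total = 46 + 1·6 − 2·5 = 46 + 6 − 10 = 42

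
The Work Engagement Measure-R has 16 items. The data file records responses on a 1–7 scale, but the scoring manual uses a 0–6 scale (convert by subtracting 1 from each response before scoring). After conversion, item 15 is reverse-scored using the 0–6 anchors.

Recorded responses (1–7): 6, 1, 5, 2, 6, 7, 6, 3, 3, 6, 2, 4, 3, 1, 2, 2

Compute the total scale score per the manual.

47

Convert to 0–6: 5, 0, 4, 1, 5, 6, 5, 2, 2, 5, 1, 3, 2, 0, 1, 1
Reverse-coded (reversed = (0+6) − raw = 6 − raw):
  item 15: 6 − 1 = 5
Scored: 5, 0, 4, 1, 5, 6, 5, 2, 2, 5, 1, 3, 2, 0, 5, 1
Total = 47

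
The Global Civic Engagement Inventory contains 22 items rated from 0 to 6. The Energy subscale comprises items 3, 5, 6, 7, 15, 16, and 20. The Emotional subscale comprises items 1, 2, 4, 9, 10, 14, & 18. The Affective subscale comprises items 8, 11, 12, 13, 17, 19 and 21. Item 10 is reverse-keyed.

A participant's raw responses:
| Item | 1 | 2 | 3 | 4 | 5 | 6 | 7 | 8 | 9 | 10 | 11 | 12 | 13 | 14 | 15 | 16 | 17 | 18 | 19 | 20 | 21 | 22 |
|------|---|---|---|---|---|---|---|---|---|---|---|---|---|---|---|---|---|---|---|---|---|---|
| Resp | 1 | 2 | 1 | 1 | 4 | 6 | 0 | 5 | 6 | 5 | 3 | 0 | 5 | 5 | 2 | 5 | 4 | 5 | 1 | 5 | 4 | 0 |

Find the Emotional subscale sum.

Emotional items: 1, 2, 4, 9, 10, 14, 18.
Of these, item 10 is reverse-keyed; reversed = (0+6) − raw = 6 − raw.
  item 1: 1
  item 2: 2
  item 4: 1
  item 9: 6
  item 10: 6 − 5 = 1
  item 14: 5
  item 18: 5
Sum = 1 + 2 + 1 + 6 + 1 + 5 + 5 = 21

21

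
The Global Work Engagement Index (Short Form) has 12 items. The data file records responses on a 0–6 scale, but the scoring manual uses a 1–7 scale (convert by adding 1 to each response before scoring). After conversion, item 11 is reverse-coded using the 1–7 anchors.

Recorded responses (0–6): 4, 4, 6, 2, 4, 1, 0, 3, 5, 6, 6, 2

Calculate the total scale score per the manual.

49

Convert to 1–7: 5, 5, 7, 3, 5, 2, 1, 4, 6, 7, 7, 3
Reverse-coded (reversed = (1+7) − raw = 8 − raw):
  item 11: 8 − 7 = 1
Scored: 5, 5, 7, 3, 5, 2, 1, 4, 6, 7, 1, 3
Total = 49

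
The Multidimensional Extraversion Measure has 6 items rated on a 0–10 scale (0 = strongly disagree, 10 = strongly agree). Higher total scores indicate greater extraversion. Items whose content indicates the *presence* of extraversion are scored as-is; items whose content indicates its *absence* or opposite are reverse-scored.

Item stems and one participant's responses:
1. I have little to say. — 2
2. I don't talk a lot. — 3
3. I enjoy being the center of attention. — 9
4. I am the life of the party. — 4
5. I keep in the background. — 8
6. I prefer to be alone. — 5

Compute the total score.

Items 1, 2, 5, 6 describe the absence/opposite of extraversion → reverse-score.
reverse-coded value = 10 − response.
  item 1: 10 − 2 = 8
  item 2: 10 − 3 = 7
  item 3: 9
  item 4: 4
  item 5: 10 − 8 = 2
  item 6: 10 − 5 = 5
Total = 8 + 7 + 9 + 4 + 2 + 5 = 35

35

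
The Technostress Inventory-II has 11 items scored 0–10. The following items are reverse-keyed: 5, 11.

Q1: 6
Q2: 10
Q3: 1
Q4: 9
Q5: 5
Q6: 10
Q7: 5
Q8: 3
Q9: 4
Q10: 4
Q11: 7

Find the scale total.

Apply reverse scoring (on a 0–10 scale, reversed = 10 − raw):
  item 5: 10 − 5 = 5
  item 11: 10 − 7 = 3
After reverse-coding: 6, 10, 1, 9, 5, 10, 5, 3, 4, 4, 3
Total = 6 + 10 + 1 + 9 + 5 + 10 + 5 + 3 + 4 + 4 + 3 = 60

60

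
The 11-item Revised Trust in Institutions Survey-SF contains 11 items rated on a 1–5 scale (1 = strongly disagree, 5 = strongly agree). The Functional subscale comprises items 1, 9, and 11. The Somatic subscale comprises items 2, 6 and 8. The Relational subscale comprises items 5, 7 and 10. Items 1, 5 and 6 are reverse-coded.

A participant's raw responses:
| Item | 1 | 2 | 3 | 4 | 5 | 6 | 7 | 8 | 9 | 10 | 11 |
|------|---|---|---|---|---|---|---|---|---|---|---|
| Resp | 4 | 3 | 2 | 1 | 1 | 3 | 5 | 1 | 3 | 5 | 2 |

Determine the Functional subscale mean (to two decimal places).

2.33

Functional items: 1, 9, 11.
Of these, item 1 is reverse-coded; reverse-coded value = 6 − response.
  item 1: 6 − 4 = 2
  item 9: 3
  item 11: 2
Sum = 2 + 3 + 2 = 7
Mean = 7 / 3 = 2.33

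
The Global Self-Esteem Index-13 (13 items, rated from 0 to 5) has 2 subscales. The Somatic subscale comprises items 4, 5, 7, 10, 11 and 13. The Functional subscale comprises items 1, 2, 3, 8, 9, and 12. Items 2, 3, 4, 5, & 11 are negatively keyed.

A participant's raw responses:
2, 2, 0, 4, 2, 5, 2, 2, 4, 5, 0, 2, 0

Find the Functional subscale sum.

18

Functional items: 1, 2, 3, 8, 9, 12.
Of these, items 2 & 3 are negatively keyed; on a 0–5 scale, reversed = 5 − raw.
  item 1: 2
  item 2: 5 − 2 = 3
  item 3: 5 − 0 = 5
  item 8: 2
  item 9: 4
  item 12: 2
Sum = 2 + 3 + 5 + 2 + 4 + 2 = 18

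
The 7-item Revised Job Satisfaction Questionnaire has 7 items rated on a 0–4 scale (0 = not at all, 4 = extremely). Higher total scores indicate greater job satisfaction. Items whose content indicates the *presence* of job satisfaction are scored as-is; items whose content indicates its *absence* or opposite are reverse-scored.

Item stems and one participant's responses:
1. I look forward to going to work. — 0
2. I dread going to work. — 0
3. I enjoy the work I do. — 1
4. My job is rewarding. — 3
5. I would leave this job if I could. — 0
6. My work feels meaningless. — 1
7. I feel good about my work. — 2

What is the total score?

17

Items 2, 5, 6 describe the absence/opposite of job satisfaction → reverse-score.
reverse-coded value = 4 − response.
  item 1: 0
  item 2: 4 − 0 = 4
  item 3: 1
  item 4: 3
  item 5: 4 − 0 = 4
  item 6: 4 − 1 = 3
  item 7: 2
Total = 0 + 4 + 1 + 3 + 4 + 3 + 2 = 17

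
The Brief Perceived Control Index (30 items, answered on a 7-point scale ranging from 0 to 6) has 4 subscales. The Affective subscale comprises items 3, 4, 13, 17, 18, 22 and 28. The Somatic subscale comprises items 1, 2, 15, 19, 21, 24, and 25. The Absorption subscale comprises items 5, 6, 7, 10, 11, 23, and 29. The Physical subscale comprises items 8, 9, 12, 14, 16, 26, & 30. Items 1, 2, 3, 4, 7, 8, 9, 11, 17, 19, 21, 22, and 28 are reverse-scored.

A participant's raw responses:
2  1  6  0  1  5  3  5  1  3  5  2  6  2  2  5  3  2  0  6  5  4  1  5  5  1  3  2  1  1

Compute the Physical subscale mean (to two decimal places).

2.43

Physical items: 8, 9, 12, 14, 16, 26, 30.
Of these, items 8 & 9 are reverse-scored; reverse-coded value = 6 − response.
  item 8: 6 − 5 = 1
  item 9: 6 − 1 = 5
  item 12: 2
  item 14: 2
  item 16: 5
  item 26: 1
  item 30: 1
Sum = 1 + 5 + 2 + 2 + 5 + 1 + 1 = 17
Mean = 17 / 7 = 2.43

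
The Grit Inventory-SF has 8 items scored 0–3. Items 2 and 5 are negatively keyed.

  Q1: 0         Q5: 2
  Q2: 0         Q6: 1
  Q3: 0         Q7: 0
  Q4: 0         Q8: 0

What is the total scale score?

Reverse-coded items (reversed = (0+3) − raw = 3 − raw):
  item 2: 3 − 0 = 3
  item 5: 3 − 2 = 1
After reverse-coding: 0, 3, 0, 0, 1, 1, 0, 0
Total = 0 + 3 + 0 + 0 + 1 + 1 + 0 + 0 = 5

5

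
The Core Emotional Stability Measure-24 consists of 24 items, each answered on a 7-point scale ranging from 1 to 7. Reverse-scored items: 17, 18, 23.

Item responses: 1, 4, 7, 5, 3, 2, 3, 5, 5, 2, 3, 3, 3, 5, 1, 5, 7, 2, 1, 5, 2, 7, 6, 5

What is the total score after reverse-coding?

Reversing items 17, 18, & 23 with 8 − raw:
Total = 1 + 4 + 7 + 5 + 3 + 2 + 3 + 5 + 5 + 2 + 3 + 3 + 3 + 5 + 1 + 5 + (8−7) + (8−2) + 1 + 5 + 2 + 7 + (8−6) + 5
      = 1 + 4 + 7 + 5 + 3 + 2 + 3 + 5 + 5 + 2 + 3 + 3 + 3 + 5 + 1 + 5 + 1 + 6 + 1 + 5 + 2 + 7 + 2 + 5 = 86

86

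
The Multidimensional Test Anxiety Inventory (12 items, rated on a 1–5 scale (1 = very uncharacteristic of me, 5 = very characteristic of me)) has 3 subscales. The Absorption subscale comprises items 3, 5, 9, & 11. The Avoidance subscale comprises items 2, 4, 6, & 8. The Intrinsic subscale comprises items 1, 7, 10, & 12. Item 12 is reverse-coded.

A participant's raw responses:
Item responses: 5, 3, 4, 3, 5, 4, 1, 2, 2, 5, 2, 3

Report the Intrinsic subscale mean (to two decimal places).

3.50

Intrinsic items: 1, 7, 10, 12.
Of these, item 12 is reverse-coded; reversed = (1+5) − raw = 6 − raw.
  item 1: 5
  item 7: 1
  item 10: 5
  item 12: 6 − 3 = 3
Sum = 5 + 1 + 5 + 3 = 14
Mean = 14 / 4 = 3.50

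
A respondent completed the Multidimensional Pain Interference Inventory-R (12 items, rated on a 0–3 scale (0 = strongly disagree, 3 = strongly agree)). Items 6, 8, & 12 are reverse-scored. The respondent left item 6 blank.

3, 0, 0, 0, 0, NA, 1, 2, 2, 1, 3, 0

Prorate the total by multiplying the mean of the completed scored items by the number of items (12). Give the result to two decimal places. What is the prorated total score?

15.27

Reverse-coded (on a 0–3 scale, reversed = 3 − raw):
  item 8: 3 − 2 = 1
  item 12: 3 − 0 = 3
Completed scored items (11 of 12): 3, 0, 0, 0, 0, 1, 1, 2, 1, 3, 3; sum = 14.
Person mean = 14 / 11 ≈ 1.2727
Prorated total = (14 / 11) × 12 = 15.27 (to 2 dp)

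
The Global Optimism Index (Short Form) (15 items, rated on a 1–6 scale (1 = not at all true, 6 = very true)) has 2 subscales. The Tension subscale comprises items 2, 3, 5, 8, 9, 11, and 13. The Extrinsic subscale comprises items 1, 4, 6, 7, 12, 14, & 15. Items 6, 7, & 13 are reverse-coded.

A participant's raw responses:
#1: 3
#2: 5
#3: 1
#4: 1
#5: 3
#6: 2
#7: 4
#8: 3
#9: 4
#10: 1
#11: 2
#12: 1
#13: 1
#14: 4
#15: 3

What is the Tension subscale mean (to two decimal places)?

3.43

Tension items: 2, 3, 5, 8, 9, 11, 13.
Of these, item 13 is reverse-coded; reversed = (1+6) − raw = 7 − raw.
  item 2: 5
  item 3: 1
  item 5: 3
  item 8: 3
  item 9: 4
  item 11: 2
  item 13: 7 − 1 = 6
Sum = 5 + 1 + 3 + 3 + 4 + 2 + 6 = 24
Mean = 24 / 7 = 3.43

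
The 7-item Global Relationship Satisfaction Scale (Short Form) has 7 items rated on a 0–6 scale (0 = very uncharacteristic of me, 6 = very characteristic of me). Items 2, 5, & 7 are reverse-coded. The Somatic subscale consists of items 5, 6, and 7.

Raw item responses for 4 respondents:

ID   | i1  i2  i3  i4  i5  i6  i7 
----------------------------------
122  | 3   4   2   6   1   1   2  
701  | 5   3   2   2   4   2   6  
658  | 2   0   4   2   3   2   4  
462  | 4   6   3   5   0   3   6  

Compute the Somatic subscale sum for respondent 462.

9

Respondent 462 raw: 4, 6, 3, 5, 0, 3, 6.
Somatic items: 5, 6, 7.
Reverse-coded (reversed = (0+6) − raw = 6 − raw):
  item 5: 6 − 0 = 6
  item 6: 3
  item 7: 6 − 6 = 0
Sum = 6 + 3 + 0 = 9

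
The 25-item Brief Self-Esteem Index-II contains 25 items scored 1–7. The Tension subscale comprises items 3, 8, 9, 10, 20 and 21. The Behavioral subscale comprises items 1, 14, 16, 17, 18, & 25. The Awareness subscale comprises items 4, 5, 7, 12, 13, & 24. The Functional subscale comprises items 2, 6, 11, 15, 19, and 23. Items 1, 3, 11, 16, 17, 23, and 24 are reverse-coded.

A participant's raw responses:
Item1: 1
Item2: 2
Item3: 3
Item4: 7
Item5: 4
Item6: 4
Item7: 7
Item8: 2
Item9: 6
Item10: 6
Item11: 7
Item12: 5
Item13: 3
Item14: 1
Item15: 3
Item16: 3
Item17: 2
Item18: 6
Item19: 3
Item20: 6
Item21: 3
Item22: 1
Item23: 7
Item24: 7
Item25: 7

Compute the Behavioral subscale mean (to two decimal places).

Behavioral items: 1, 14, 16, 17, 18, 25.
Of these, items 1, 16, & 17 are reverse-coded; reversed = (1+7) − raw = 8 − raw.
  item 1: 8 − 1 = 7
  item 14: 1
  item 16: 8 − 3 = 5
  item 17: 8 − 2 = 6
  item 18: 6
  item 25: 7
Sum = 7 + 1 + 5 + 6 + 6 + 7 = 32
Mean = 32 / 6 = 5.33

5.33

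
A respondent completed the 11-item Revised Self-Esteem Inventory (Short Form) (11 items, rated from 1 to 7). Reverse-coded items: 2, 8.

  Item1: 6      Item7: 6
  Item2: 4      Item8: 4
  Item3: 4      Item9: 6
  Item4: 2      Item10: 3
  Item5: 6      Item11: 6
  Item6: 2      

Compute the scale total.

Reversing items 2 & 8 with 8 − raw:
Total = 6 + (8−4) + 4 + 2 + 6 + 2 + 6 + (8−4) + 6 + 3 + 6
      = 6 + 4 + 4 + 2 + 6 + 2 + 6 + 4 + 6 + 3 + 6 = 49

49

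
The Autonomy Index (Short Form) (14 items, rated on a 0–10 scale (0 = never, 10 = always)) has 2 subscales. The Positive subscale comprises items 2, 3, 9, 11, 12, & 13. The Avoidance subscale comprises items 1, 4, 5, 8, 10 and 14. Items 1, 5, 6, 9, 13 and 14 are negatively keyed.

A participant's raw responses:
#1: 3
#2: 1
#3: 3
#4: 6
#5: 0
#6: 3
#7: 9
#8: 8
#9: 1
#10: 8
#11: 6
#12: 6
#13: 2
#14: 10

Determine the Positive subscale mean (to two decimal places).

Positive items: 2, 3, 9, 11, 12, 13.
Of these, items 9 and 13 are negatively keyed; reversed = (0+10) − raw = 10 − raw.
  item 2: 1
  item 3: 3
  item 9: 10 − 1 = 9
  item 11: 6
  item 12: 6
  item 13: 10 − 2 = 8
Sum = 1 + 3 + 9 + 6 + 6 + 8 = 33
Mean = 33 / 6 = 5.50

5.50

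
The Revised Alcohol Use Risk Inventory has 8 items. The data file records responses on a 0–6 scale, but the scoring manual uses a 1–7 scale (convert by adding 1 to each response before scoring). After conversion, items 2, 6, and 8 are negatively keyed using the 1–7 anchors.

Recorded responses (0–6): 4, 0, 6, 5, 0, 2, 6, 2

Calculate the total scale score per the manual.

Convert to 1–7: 5, 1, 7, 6, 1, 3, 7, 3
Reverse-coded (on a 1–7 scale, reversed = 8 − raw):
  item 2: 8 − 1 = 7
  item 6: 8 − 3 = 5
  item 8: 8 − 3 = 5
Scored: 5, 7, 7, 6, 1, 5, 7, 5
Total = 43

43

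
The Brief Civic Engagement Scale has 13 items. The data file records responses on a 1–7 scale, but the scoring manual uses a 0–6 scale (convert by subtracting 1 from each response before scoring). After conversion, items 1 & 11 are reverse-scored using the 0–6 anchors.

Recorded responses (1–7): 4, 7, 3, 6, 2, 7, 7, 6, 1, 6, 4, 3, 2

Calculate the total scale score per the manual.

45

Convert to 0–6: 3, 6, 2, 5, 1, 6, 6, 5, 0, 5, 3, 2, 1
Reverse-coded (on a 0–6 scale, reversed = 6 − raw):
  item 1: 6 − 3 = 3
  item 11: 6 − 3 = 3
Scored: 3, 6, 2, 5, 1, 6, 6, 5, 0, 5, 3, 2, 1
Total = 45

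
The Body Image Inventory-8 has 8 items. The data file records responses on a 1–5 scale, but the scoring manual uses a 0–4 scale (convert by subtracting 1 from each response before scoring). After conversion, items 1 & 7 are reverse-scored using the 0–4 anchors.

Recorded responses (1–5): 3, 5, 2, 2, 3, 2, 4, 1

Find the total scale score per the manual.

Convert to 0–4: 2, 4, 1, 1, 2, 1, 3, 0
Reverse-coded (on a 0–4 scale, reversed = 4 − raw):
  item 1: 4 − 2 = 2
  item 7: 4 − 3 = 1
Scored: 2, 4, 1, 1, 2, 1, 1, 0
Total = 12

12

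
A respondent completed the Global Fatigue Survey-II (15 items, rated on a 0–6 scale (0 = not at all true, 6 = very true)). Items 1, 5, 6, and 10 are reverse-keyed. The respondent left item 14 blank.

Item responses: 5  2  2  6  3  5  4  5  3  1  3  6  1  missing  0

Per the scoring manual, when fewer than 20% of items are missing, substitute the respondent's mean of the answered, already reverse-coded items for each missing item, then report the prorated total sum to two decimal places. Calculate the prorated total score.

Reverse-coded (reversed = (0+6) − raw = 6 − raw):
  item 1: 6 − 5 = 1
  item 5: 6 − 3 = 3
  item 6: 6 − 5 = 1
  item 10: 6 − 1 = 5
Completed scored items (14 of 15): 1, 2, 2, 6, 3, 1, 4, 5, 3, 5, 3, 6, 1, 0; sum = 42.
Person mean = 42 / 14 ≈ 3.0000
Prorated total = (42 / 14) × 15 = 45.00 (to 2 dp)

45.00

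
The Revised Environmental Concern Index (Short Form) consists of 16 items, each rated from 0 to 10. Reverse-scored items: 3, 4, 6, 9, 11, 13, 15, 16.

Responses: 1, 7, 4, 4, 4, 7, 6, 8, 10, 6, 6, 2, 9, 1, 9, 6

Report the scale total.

Apply reverse scoring (reversed = (0+10) − raw = 10 − raw):
  item 3: 10 − 4 = 6
  item 4: 10 − 4 = 6
  item 6: 10 − 7 = 3
  item 9: 10 − 10 = 0
  item 11: 10 − 6 = 4
  item 13: 10 − 9 = 1
  item 15: 10 − 9 = 1
  item 16: 10 − 6 = 4
Scored responses: 1, 7, 6, 6, 4, 3, 6, 8, 0, 6, 4, 2, 1, 1, 1, 4
Total = 1 + 7 + 6 + 6 + 4 + 3 + 6 + 8 + 0 + 6 + 4 + 2 + 1 + 1 + 1 + 4 = 60

60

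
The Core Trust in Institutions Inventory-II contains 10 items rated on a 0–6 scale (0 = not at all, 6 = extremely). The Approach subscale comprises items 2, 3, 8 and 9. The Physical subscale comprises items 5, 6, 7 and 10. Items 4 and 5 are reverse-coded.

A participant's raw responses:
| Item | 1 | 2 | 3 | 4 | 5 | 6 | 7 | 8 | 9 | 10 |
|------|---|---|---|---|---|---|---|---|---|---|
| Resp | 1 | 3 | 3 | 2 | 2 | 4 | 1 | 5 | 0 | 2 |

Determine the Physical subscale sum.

Physical items: 5, 6, 7, 10.
Of these, item 5 is reverse-coded; reverse-coded value = 6 − response.
  item 5: 6 − 2 = 4
  item 6: 4
  item 7: 1
  item 10: 2
Sum = 4 + 4 + 1 + 2 = 11

11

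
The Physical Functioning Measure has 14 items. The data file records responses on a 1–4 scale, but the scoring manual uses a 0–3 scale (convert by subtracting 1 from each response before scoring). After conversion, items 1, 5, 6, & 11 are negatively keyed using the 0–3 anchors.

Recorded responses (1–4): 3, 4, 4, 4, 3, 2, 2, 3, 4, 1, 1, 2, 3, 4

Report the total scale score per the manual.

28

Convert to 0–3: 2, 3, 3, 3, 2, 1, 1, 2, 3, 0, 0, 1, 2, 3
Reverse-coded (reversed = (0+3) − raw = 3 − raw):
  item 1: 3 − 2 = 1
  item 5: 3 − 2 = 1
  item 6: 3 − 1 = 2
  item 11: 3 − 0 = 3
Scored: 1, 3, 3, 3, 1, 2, 1, 2, 3, 0, 3, 1, 2, 3
Total = 28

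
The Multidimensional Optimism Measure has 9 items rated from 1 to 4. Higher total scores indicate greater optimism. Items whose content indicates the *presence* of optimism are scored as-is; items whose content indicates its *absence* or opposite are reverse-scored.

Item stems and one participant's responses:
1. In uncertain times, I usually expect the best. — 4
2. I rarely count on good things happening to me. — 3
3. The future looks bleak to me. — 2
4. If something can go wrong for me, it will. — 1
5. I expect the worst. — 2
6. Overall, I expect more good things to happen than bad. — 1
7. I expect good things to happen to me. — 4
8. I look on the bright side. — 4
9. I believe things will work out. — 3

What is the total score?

Items 2, 3, 4, 5 describe the absence/opposite of optimism → reverse-score.
on a 1–4 scale, reversed = 5 − raw.
  item 1: 4
  item 2: 5 − 3 = 2
  item 3: 5 − 2 = 3
  item 4: 5 − 1 = 4
  item 5: 5 − 2 = 3
  item 6: 1
  item 7: 4
  item 8: 4
  item 9: 3
Total = 4 + 2 + 3 + 4 + 3 + 1 + 4 + 4 + 3 = 28

28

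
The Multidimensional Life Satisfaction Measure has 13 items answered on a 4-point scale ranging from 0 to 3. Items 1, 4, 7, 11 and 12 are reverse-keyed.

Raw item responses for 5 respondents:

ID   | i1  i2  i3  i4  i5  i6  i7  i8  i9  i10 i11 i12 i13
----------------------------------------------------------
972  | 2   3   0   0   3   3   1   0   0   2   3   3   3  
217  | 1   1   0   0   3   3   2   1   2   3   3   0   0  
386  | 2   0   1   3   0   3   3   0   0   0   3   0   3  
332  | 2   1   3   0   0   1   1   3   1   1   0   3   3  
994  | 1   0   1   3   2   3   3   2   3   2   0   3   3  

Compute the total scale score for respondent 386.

11

Respondent 386 raw: 2, 0, 1, 3, 0, 3, 3, 0, 0, 0, 3, 0, 3.
Reverse-coded (reversed = (0+3) − raw = 3 − raw):
  item 1: 3 − 2 = 1
  item 2: 0
  item 3: 1
  item 4: 3 − 3 = 0
  item 5: 0
  item 6: 3
  item 7: 3 − 3 = 0
  item 8: 0
  item 9: 0
  item 10: 0
  item 11: 3 − 3 = 0
  item 12: 3 − 0 = 3
  item 13: 3
Sum = 1 + 0 + 1 + 0 + 0 + 3 + 0 + 0 + 0 + 0 + 0 + 3 + 3 = 11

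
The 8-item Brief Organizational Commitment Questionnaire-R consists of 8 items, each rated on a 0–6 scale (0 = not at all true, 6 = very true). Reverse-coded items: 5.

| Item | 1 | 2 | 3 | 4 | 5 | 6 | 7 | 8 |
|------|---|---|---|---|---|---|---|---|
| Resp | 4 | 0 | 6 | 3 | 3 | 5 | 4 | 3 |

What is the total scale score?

28

Raw sum = 28. Reverse-coded items: 5; their raw sum = 3.
Each reversal replaces raw with 6 − raw, changing the total by 6 − 2·raw per item.
Total = 28 + 1·6 − 2·3 = 28 + 6 − 6 = 28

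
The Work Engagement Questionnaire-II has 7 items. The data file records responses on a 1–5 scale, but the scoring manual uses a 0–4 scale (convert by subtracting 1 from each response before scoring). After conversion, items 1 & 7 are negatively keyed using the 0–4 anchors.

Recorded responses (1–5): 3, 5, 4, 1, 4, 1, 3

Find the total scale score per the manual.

14

Convert to 0–4: 2, 4, 3, 0, 3, 0, 2
Reverse-coded (reverse-coded value = 4 − response):
  item 1: 4 − 2 = 2
  item 7: 4 − 2 = 2
Scored: 2, 4, 3, 0, 3, 0, 2
Total = 14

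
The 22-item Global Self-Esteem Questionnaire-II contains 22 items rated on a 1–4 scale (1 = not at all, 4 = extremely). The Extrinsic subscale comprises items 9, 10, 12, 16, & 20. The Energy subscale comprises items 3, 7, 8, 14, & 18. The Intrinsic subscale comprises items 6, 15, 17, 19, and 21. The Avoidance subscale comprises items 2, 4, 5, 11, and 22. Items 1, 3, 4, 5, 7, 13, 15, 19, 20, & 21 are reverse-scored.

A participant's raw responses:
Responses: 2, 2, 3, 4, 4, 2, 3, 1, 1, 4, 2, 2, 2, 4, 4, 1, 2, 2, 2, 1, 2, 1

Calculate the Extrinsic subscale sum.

12

Extrinsic items: 9, 10, 12, 16, 20.
Of these, item 20 is reverse-scored; on a 1–4 scale, reversed = 5 − raw.
  item 9: 1
  item 10: 4
  item 12: 2
  item 16: 1
  item 20: 5 − 1 = 4
Sum = 1 + 4 + 2 + 1 + 4 = 12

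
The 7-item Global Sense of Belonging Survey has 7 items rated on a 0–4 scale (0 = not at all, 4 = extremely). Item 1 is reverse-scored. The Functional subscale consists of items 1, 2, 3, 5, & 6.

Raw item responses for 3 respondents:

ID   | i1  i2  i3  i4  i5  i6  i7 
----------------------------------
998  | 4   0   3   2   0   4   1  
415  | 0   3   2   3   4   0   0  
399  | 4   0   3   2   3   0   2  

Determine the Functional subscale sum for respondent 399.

6

Respondent 399 raw: 4, 0, 3, 2, 3, 0, 2.
Functional items: 1, 2, 3, 5, 6.
Reverse-coded (reverse-coded value = 4 − response):
  item 1: 4 − 4 = 0
  item 2: 0
  item 3: 3
  item 5: 3
  item 6: 0
Sum = 0 + 0 + 3 + 3 + 0 = 6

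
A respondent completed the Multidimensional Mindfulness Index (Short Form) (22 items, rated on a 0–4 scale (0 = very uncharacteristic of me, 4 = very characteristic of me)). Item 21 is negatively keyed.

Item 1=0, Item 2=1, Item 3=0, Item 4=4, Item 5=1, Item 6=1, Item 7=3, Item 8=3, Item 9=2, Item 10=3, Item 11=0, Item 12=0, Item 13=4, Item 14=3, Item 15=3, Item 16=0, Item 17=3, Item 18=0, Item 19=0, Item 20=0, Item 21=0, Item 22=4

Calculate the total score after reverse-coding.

Reversing item 21 with 4 − raw:
Total = 0 + 1 + 0 + 4 + 1 + 1 + 3 + 3 + 2 + 3 + 0 + 0 + 4 + 3 + 3 + 0 + 3 + 0 + 0 + 0 + (4−0) + 4
      = 0 + 1 + 0 + 4 + 1 + 1 + 3 + 3 + 2 + 3 + 0 + 0 + 4 + 3 + 3 + 0 + 3 + 0 + 0 + 0 + 4 + 4 = 39

39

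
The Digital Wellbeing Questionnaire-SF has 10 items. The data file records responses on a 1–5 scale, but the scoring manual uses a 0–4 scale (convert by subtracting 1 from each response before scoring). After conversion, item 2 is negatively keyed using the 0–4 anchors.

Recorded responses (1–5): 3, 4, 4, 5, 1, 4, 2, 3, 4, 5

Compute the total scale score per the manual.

Convert to 0–4: 2, 3, 3, 4, 0, 3, 1, 2, 3, 4
Reverse-coded (on a 0–4 scale, reversed = 4 − raw):
  item 2: 4 − 3 = 1
Scored: 2, 1, 3, 4, 0, 3, 1, 2, 3, 4
Total = 23

23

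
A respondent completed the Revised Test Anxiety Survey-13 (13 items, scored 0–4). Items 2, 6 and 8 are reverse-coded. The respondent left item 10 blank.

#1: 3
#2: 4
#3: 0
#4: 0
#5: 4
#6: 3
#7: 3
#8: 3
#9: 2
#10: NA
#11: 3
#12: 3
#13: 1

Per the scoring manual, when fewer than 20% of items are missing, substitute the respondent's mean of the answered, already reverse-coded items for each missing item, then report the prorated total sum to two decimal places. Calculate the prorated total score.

22.75

Reverse-coded (reverse-coded value = 4 − response):
  item 2: 4 − 4 = 0
  item 6: 4 − 3 = 1
  item 8: 4 − 3 = 1
Completed scored items (12 of 13): 3, 0, 0, 0, 4, 1, 3, 1, 2, 3, 3, 1; sum = 21.
Person mean = 21 / 12 ≈ 1.7500
Prorated total = (21 / 12) × 13 = 22.75 (to 2 dp)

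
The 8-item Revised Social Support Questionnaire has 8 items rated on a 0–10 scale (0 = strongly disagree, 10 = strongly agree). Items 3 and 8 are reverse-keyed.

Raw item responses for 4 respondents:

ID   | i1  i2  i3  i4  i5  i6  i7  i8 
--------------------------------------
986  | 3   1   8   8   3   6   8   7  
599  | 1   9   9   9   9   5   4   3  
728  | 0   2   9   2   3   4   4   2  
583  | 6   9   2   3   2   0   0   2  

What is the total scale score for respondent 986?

34

Respondent 986 raw: 3, 1, 8, 8, 3, 6, 8, 7.
Reverse-coded (reverse-coded value = 10 − response):
  item 1: 3
  item 2: 1
  item 3: 10 − 8 = 2
  item 4: 8
  item 5: 3
  item 6: 6
  item 7: 8
  item 8: 10 − 7 = 3
Sum = 3 + 1 + 2 + 8 + 3 + 6 + 8 + 3 = 34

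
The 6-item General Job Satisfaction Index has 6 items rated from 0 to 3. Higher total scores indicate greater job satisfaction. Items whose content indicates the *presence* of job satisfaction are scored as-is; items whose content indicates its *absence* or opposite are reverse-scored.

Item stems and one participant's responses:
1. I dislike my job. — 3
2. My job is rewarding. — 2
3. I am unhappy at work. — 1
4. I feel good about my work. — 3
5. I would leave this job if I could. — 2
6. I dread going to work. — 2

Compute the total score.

9

Items 1, 3, 5, 6 describe the absence/opposite of job satisfaction → reverse-score.
reverse-coded value = 3 − response.
  item 1: 3 − 3 = 0
  item 2: 2
  item 3: 3 − 1 = 2
  item 4: 3
  item 5: 3 − 2 = 1
  item 6: 3 − 2 = 1
Total = 0 + 2 + 2 + 3 + 1 + 1 = 9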